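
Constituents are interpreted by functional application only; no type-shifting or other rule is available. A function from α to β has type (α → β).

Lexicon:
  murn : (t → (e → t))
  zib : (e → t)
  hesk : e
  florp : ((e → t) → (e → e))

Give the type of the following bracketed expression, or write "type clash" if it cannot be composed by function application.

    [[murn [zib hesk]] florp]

(e → e)

[zib hesk] — zib of type (e → t) combines with hesk of type e: type t.
[murn [zib hesk]] — murn of type (t → (e → t)) combines with [zib hesk] of type t: type (e → t).
[[murn [zib hesk]] florp] — florp of type ((e → t) → (e → e)) combines with [murn [zib hesk]] of type (e → t): type (e → e).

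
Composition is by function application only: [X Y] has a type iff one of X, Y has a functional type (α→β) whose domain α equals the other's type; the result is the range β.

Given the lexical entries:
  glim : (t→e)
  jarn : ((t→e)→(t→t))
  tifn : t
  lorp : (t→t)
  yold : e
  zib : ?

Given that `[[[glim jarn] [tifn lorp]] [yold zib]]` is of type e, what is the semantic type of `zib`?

At [[[glim jarn] [tifn lorp]] [yold zib]] (required: e): [[glim jarn] [tifn lorp]] is t, which is not a function with range e; hence [yold zib] is the functor — type (t→e).
At [yold zib] (required: (t→e)): yold is e, which is not a function with range (t→e); hence zib is the functor — type (e→(t→e)).

(e→(t→e))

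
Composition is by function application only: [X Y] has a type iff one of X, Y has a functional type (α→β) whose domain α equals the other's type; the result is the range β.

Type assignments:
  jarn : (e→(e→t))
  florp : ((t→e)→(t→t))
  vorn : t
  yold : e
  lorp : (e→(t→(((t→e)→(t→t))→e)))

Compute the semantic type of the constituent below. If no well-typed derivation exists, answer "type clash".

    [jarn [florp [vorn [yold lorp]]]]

(e→t)

[yold lorp]: lorp is (e→(t→(((t→e)→(t→t))→e))), yold is e; result (t→(((t→e)→(t→t))→e)).
[vorn [yold lorp]]: [yold lorp] is (t→(((t→e)→(t→t))→e)), vorn is t; result (((t→e)→(t→t))→e).
[florp [vorn [yold lorp]]]: [vorn [yold lorp]] is (((t→e)→(t→t))→e), florp is ((t→e)→(t→t)); result e.
[jarn [florp [vorn [yold lorp]]]]: jarn is (e→(e→t)), [florp [vorn [yold lorp]]] is e; result (e→t).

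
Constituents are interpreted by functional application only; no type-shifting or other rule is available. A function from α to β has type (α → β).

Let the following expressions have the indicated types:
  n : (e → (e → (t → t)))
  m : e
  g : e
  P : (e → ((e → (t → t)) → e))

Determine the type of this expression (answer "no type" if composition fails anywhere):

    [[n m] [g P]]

[n m]: functor n : (e → (e → (t → t))), argument m : e; result (e → (t → t)).
[g P]: functor P : (e → ((e → (t → t)) → e)), argument g : e; result ((e → (t → t)) → e).
[[n m] [g P]]: functor [g P] : ((e → (t → t)) → e), argument [n m] : (e → (t → t)); result e.

e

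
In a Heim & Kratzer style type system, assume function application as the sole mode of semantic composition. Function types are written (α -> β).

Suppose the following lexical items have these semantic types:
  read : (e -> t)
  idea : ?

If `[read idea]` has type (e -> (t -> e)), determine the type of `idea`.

For [read idea] to have type (e -> (t -> e)) with read of type (e -> t), idea must be the function: idea : ((e -> t) -> (e -> (t -> e))).

((e -> t) -> (e -> (t -> e)))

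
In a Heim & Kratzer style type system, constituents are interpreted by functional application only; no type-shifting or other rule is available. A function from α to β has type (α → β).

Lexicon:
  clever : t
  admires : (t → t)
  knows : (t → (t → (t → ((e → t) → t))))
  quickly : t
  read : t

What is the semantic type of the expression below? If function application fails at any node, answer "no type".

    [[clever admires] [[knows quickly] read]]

At [clever admires], admires : (t → t) takes clever : t, giving t.
At [knows quickly], knows : (t → (t → (t → ((e → t) → t)))) takes quickly : t, giving (t → (t → ((e → t) → t))).
At [[knows quickly] read], [knows quickly] : (t → (t → ((e → t) → t))) takes read : t, giving (t → ((e → t) → t)).
At [[clever admires] [[knows quickly] read]], [[knows quickly] read] : (t → ((e → t) → t)) takes [clever admires] : t, giving ((e → t) → t).

((e → t) → t)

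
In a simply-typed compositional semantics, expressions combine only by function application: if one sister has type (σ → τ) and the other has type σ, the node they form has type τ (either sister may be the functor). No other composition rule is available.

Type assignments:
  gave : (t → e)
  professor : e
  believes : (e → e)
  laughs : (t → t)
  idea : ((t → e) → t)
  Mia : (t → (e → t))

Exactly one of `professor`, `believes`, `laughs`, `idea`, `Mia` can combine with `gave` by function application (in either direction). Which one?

professor : e — no; gave wants t, and professor wants nothing (atomic).
believes : (e → e) — no; gave wants t, and believes wants e.
laughs : (t → t) — no; gave wants t, and laughs wants t.
idea — combines: idea : ((t → e) → t) takes gave : (t → e) as argument, giving t.
Mia : (t → (e → t)) — no; gave wants t, and Mia wants t.

idea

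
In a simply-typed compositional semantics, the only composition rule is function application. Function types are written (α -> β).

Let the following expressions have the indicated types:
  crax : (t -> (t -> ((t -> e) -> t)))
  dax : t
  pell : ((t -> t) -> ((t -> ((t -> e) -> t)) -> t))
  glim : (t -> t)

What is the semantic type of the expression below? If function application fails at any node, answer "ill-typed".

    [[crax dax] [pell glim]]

t

[crax dax]: crax is (t -> (t -> ((t -> e) -> t))), dax is t; result (t -> ((t -> e) -> t)).
[pell glim]: pell is ((t -> t) -> ((t -> ((t -> e) -> t)) -> t)), glim is (t -> t); result ((t -> ((t -> e) -> t)) -> t).
[[crax dax] [pell glim]]: [pell glim] is ((t -> ((t -> e) -> t)) -> t), [crax dax] is (t -> ((t -> e) -> t)); result t.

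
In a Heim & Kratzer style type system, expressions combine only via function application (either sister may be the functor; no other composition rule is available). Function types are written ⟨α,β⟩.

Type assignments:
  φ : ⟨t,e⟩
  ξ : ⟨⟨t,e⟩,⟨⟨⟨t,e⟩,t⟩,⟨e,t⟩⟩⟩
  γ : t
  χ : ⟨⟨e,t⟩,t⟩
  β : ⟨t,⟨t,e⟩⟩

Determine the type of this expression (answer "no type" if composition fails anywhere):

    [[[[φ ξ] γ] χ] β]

[φ ξ]: ⟨⟨t,e⟩,⟨⟨⟨t,e⟩,t⟩,⟨e,t⟩⟩⟩ applied to ⟨t,e⟩ yields ⟨⟨⟨t,e⟩,t⟩,⟨e,t⟩⟩.
[[φ ξ] γ]: ⟨⟨⟨t,e⟩,t⟩,⟨e,t⟩⟩ with t — neither is a function whose domain matches the other; composition fails here.

no type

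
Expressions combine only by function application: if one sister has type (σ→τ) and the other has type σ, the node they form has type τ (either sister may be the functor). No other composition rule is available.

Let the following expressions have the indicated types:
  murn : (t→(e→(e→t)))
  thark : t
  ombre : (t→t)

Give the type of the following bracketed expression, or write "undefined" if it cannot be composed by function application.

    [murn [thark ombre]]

[thark ombre]: functor ombre : (t→t), argument thark : t; result t.
[murn [thark ombre]]: functor murn : (t→(e→(e→t))), argument [thark ombre] : t; result (e→(e→t)).

(e→(e→t))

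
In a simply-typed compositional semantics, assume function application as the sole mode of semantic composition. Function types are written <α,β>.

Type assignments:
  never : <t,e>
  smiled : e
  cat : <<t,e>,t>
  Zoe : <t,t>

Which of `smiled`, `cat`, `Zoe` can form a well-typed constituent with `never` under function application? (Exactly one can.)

smiled : e — does not combine with never.
cat — combines: cat : <<t,e>,t> takes never : <t,e> as argument, giving t.
Zoe : <t,t> — does not combine with never.

cat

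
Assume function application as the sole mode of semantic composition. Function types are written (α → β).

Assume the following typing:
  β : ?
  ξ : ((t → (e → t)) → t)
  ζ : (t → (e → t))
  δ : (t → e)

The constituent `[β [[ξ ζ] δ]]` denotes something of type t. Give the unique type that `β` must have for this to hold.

[β [[ξ ζ] δ]] must have type t. The sister [[ξ ζ] δ] has type e; that is not a function onto t, so β must be the functor, of type (e → t).

(e → t)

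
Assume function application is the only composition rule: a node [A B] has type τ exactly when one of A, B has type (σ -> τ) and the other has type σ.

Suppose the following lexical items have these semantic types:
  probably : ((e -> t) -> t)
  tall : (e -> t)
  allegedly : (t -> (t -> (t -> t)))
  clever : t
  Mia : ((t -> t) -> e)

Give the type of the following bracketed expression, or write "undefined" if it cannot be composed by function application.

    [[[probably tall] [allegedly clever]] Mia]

[probably tall] — probably of type ((e -> t) -> t) combines with tall of type (e -> t): type t.
[allegedly clever] — allegedly of type (t -> (t -> (t -> t))) combines with clever of type t: type (t -> (t -> t)).
[[probably tall] [allegedly clever]] — [allegedly clever] of type (t -> (t -> t)) combines with [probably tall] of type t: type (t -> t).
[[[probably tall] [allegedly clever]] Mia] — Mia of type ((t -> t) -> e) combines with [[probably tall] [allegedly clever]] of type (t -> t): type e.

e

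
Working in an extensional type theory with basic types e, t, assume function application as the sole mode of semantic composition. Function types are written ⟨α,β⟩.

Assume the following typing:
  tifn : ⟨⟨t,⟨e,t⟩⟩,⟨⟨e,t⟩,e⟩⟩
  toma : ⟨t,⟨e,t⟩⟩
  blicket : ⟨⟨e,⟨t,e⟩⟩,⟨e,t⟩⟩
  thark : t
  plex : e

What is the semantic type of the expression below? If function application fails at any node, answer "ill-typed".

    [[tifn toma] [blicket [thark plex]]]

[tifn toma]: functor tifn : ⟨⟨t,⟨e,t⟩⟩,⟨⟨e,t⟩,e⟩⟩, argument toma : ⟨t,⟨e,t⟩⟩; result ⟨⟨e,t⟩,e⟩.
[thark plex]: t and e cannot combine by function application — type clash.

ill-typed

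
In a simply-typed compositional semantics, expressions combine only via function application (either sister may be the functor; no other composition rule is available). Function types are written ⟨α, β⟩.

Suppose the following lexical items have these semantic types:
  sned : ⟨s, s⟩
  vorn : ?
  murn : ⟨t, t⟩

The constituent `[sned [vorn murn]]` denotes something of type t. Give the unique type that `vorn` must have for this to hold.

At [sned [vorn murn]] (required: t): sned is ⟨s, s⟩, which is not a function with range t; hence [vorn murn] is the functor — type ⟨⟨s, s⟩, t⟩.
At [vorn murn] (required: ⟨⟨s, s⟩, t⟩): murn is ⟨t, t⟩, which is not a function with range ⟨⟨s, s⟩, t⟩; hence vorn is the functor — type ⟨⟨t, t⟩, ⟨⟨s, s⟩, t⟩⟩.

⟨⟨t, t⟩, ⟨⟨s, s⟩, t⟩⟩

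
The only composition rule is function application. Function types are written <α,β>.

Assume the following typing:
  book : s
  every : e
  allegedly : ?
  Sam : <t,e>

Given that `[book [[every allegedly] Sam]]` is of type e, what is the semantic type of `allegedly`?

<e,<<t,e>,<s,e>>>

[book [[every allegedly] Sam]] must have type e. The sister book has type s; that is not a function onto e, so [[every allegedly] Sam] must be the functor, of type <s,e>.
[[every allegedly] Sam] must have type <s,e>. The sister Sam has type <t,e>; that is not a function onto <s,e>, so [every allegedly] must be the functor, of type <<t,e>,<s,e>>.
[every allegedly] must have type <<t,e>,<s,e>>. The sister every has type e; that is not a function onto <<t,e>,<s,e>>, so allegedly must be the functor, of type <e,<<t,e>,<s,e>>>.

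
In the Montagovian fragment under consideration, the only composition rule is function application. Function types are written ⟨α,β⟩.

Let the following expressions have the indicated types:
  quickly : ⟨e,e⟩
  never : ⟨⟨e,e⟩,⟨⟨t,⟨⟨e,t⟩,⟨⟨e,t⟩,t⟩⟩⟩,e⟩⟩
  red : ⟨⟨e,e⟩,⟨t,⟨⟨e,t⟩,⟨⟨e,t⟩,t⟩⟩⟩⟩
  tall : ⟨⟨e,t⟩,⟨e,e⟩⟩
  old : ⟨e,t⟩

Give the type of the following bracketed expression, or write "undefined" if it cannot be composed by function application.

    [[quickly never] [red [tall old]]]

e

[quickly never]: functor never : ⟨⟨e,e⟩,⟨⟨t,⟨⟨e,t⟩,⟨⟨e,t⟩,t⟩⟩⟩,e⟩⟩, argument quickly : ⟨e,e⟩; result ⟨⟨t,⟨⟨e,t⟩,⟨⟨e,t⟩,t⟩⟩⟩,e⟩.
[tall old]: functor tall : ⟨⟨e,t⟩,⟨e,e⟩⟩, argument old : ⟨e,t⟩; result ⟨e,e⟩.
[red [tall old]]: functor red : ⟨⟨e,e⟩,⟨t,⟨⟨e,t⟩,⟨⟨e,t⟩,t⟩⟩⟩⟩, argument [tall old] : ⟨e,e⟩; result ⟨t,⟨⟨e,t⟩,⟨⟨e,t⟩,t⟩⟩⟩.
[[quickly never] [red [tall old]]]: functor [quickly never] : ⟨⟨t,⟨⟨e,t⟩,⟨⟨e,t⟩,t⟩⟩⟩,e⟩, argument [red [tall old]] : ⟨t,⟨⟨e,t⟩,⟨⟨e,t⟩,t⟩⟩⟩; result e.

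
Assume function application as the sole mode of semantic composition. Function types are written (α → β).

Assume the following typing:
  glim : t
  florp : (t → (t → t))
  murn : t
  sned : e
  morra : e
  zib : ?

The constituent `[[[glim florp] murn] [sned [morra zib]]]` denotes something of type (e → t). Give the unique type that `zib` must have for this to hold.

(e → (e → (t → (e → t))))

[[[glim florp] murn] [sned [morra zib]]] must have type (e → t). The sister [[glim florp] murn] has type t; that is not a function onto (e → t), so [sned [morra zib]] must be the functor, of type (t → (e → t)).
[sned [morra zib]] must have type (t → (e → t)). The sister sned has type e; that is not a function onto (t → (e → t)), so [morra zib] must be the functor, of type (e → (t → (e → t))).
[morra zib] must have type (e → (t → (e → t))). The sister morra has type e; that is not a function onto (e → (t → (e → t))), so zib must be the functor, of type (e → (e → (t → (e → t)))).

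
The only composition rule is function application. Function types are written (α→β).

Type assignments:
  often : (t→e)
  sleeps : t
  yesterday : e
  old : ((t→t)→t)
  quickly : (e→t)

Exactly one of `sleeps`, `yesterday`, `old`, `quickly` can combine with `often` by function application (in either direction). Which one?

sleeps

sleeps — combines: often : (t→e) takes sleeps : t as argument, giving e.
yesterday : e — no; often wants t, and yesterday wants nothing (atomic).
old : ((t→t)→t) — no; often wants t, and old wants (t→t).
quickly : (e→t) — no; often wants t, and quickly wants e.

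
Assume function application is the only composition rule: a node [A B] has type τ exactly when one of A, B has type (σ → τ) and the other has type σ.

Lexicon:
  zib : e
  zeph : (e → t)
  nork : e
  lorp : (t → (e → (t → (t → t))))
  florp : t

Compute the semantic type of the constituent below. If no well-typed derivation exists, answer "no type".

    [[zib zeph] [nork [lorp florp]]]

[zib zeph]: functor zeph : (e → t), argument zib : e; result t.
[lorp florp]: functor lorp : (t → (e → (t → (t → t)))), argument florp : t; result (e → (t → (t → t))).
[nork [lorp florp]]: functor [lorp florp] : (e → (t → (t → t))), argument nork : e; result (t → (t → t)).
[[zib zeph] [nork [lorp florp]]]: functor [nork [lorp florp]] : (t → (t → t)), argument [zib zeph] : t; result (t → t).

(t → t)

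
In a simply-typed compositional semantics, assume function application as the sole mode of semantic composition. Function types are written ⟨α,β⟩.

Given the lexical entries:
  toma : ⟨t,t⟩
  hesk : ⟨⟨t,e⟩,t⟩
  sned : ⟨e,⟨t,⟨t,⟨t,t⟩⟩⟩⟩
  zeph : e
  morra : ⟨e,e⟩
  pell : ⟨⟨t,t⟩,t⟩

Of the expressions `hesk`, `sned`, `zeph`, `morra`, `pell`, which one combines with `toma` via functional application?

pell

hesk : ⟨⟨t,e⟩,t⟩ — does not combine with toma.
sned : ⟨e,⟨t,⟨t,⟨t,t⟩⟩⟩⟩ — does not combine with toma.
zeph : e — does not combine with toma.
morra : ⟨e,e⟩ — does not combine with toma.
pell — combines: pell : ⟨⟨t,t⟩,t⟩ takes toma : ⟨t,t⟩ as argument, giving t.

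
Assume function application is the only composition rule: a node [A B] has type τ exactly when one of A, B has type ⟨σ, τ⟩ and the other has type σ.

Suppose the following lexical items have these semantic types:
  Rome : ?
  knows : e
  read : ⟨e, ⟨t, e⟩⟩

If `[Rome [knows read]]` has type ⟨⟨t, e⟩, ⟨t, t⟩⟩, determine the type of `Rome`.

For [Rome [knows read]] to have type ⟨⟨t, e⟩, ⟨t, t⟩⟩ with [knows read] of type ⟨t, e⟩, Rome must be the function: Rome : ⟨⟨t, e⟩, ⟨⟨t, e⟩, ⟨t, t⟩⟩⟩.

⟨⟨t, e⟩, ⟨⟨t, e⟩, ⟨t, t⟩⟩⟩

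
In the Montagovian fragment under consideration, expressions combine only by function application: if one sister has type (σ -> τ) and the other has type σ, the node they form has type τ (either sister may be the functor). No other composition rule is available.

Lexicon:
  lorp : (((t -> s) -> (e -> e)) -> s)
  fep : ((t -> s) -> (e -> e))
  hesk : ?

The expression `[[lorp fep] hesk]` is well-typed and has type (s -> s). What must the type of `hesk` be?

[[lorp fep] hesk] must have type (s -> s). The sister [lorp fep] has type s; that is not a function onto (s -> s), so hesk must be the functor, of type (s -> (s -> s)).

(s -> (s -> s))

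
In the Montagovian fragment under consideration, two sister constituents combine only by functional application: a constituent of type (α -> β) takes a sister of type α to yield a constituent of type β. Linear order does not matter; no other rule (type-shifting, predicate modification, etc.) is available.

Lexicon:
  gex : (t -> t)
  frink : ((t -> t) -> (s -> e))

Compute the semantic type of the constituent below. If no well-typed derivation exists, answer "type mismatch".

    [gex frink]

[gex frink]: ((t -> t) -> (s -> e)) applied to (t -> t) yields (s -> e).

(s -> e)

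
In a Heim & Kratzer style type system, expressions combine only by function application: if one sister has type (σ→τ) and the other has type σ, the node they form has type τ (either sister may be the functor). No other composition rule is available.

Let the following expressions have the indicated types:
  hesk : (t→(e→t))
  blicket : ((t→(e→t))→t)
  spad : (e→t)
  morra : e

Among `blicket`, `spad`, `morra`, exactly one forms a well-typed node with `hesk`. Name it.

blicket — combines: blicket : ((t→(e→t))→t) takes hesk : (t→(e→t)) as argument, giving t.
spad : (e→t) — neither side's domain matches the other.
morra : e — neither side's domain matches the other.

blicket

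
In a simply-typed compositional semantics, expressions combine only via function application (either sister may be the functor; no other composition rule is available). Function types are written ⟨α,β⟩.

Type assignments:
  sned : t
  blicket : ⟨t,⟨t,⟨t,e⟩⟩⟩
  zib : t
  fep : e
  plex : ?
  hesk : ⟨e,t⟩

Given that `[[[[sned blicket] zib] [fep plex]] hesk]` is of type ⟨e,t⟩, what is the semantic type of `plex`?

⟨e,⟨⟨t,e⟩,⟨⟨e,t⟩,⟨e,t⟩⟩⟩⟩

For [[[[sned blicket] zib] [fep plex]] hesk] to have type ⟨e,t⟩ with hesk of type ⟨e,t⟩, [[[sned blicket] zib] [fep plex]] must be the function: [[[sned blicket] zib] [fep plex]] : ⟨⟨e,t⟩,⟨e,t⟩⟩.
For [[[sned blicket] zib] [fep plex]] to have type ⟨⟨e,t⟩,⟨e,t⟩⟩ with [[sned blicket] zib] of type ⟨t,e⟩, [fep plex] must be the function: [fep plex] : ⟨⟨t,e⟩,⟨⟨e,t⟩,⟨e,t⟩⟩⟩.
For [fep plex] to have type ⟨⟨t,e⟩,⟨⟨e,t⟩,⟨e,t⟩⟩⟩ with fep of type e, plex must be the function: plex : ⟨e,⟨⟨t,e⟩,⟨⟨e,t⟩,⟨e,t⟩⟩⟩⟩.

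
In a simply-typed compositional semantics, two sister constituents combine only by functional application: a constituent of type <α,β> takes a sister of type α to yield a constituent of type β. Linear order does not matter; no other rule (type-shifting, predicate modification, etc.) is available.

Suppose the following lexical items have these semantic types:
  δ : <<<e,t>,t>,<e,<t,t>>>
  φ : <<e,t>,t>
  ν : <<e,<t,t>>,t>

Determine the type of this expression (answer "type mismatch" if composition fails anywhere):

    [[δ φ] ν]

t

At [δ φ], δ : <<<e,t>,t>,<e,<t,t>>> takes φ : <<e,t>,t>, giving <e,<t,t>>.
At [[δ φ] ν], ν : <<e,<t,t>>,t> takes [δ φ] : <e,<t,t>>, giving t.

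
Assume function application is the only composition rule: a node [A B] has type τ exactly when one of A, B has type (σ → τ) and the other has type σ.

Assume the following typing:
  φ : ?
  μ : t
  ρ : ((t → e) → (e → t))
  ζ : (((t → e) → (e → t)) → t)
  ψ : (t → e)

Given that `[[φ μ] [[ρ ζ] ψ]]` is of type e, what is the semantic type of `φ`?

(t → (e → e))

At [[φ μ] [[ρ ζ] ψ]] (required: e): [[ρ ζ] ψ] is e, which is not a function with range e; hence [φ μ] is the functor — type (e → e).
At [φ μ] (required: (e → e)): μ is t, which is not a function with range (e → e); hence φ is the functor — type (t → (e → e)).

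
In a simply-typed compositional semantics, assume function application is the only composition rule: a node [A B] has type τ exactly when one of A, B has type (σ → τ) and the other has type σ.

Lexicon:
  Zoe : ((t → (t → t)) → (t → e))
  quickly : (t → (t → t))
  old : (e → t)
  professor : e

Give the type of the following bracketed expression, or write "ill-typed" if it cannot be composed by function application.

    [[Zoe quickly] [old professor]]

[Zoe quickly]: ((t → (t → t)) → (t → e)) applied to (t → (t → t)) yields (t → e).
[old professor]: (e → t) applied to e yields t.
[[Zoe quickly] [old professor]]: (t → e) applied to t yields e.

e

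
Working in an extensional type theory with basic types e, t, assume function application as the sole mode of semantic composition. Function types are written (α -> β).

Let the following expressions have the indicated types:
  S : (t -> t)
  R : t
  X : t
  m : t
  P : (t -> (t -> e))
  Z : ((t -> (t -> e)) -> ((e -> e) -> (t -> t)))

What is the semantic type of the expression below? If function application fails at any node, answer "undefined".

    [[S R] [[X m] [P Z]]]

undefined

[S R]: (t -> t) applied to t yields t.
At [X m]: neither t nor t can take the other as argument; the node is ill-typed.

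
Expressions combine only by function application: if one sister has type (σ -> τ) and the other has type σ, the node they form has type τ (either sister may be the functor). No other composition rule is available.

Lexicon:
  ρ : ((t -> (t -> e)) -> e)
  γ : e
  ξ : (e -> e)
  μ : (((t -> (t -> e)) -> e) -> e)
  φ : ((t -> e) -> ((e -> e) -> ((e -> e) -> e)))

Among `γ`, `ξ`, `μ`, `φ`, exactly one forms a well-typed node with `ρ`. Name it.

γ : e — neither side's domain matches the other.
ξ : (e -> e) — neither side's domain matches the other.
μ — combines: μ : (((t -> (t -> e)) -> e) -> e) takes ρ : ((t -> (t -> e)) -> e) as argument, giving e.
φ : ((t -> e) -> ((e -> e) -> ((e -> e) -> e))) — neither side's domain matches the other.

μ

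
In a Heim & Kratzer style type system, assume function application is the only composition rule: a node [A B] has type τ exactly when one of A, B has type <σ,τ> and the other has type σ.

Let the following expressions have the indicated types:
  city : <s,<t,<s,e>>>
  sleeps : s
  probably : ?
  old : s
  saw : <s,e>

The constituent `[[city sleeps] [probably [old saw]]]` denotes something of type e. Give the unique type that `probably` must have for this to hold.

<e,<<t,<s,e>>,e>>

[[city sleeps] [probably [old saw]]] must have type e. The sister [city sleeps] has type <t,<s,e>>; that is not a function onto e, so [probably [old saw]] must be the functor, of type <<t,<s,e>>,e>.
[probably [old saw]] must have type <<t,<s,e>>,e>. The sister [old saw] has type e; that is not a function onto <<t,<s,e>>,e>, so probably must be the functor, of type <e,<<t,<s,e>>,e>>.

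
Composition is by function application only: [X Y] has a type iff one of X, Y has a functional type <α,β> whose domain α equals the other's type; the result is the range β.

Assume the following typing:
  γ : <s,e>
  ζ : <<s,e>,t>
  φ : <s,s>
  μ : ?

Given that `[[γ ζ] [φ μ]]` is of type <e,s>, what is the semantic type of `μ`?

At [[γ ζ] [φ μ]] (required: <e,s>): [γ ζ] is t, which is not a function with range <e,s>; hence [φ μ] is the functor — type <t,<e,s>>.
At [φ μ] (required: <t,<e,s>>): φ is <s,s>, which is not a function with range <t,<e,s>>; hence μ is the functor — type <<s,s>,<t,<e,s>>>.

<<s,s>,<t,<e,s>>>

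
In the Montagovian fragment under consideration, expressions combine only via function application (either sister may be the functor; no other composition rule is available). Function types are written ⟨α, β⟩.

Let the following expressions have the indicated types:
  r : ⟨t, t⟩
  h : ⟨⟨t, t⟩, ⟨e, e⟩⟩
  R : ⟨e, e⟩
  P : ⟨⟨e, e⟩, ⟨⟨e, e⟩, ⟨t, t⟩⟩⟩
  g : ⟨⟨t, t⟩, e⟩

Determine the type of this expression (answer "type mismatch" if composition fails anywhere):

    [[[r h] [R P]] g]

[r h]: ⟨⟨t, t⟩, ⟨e, e⟩⟩ applied to ⟨t, t⟩ yields ⟨e, e⟩.
[R P]: ⟨⟨e, e⟩, ⟨⟨e, e⟩, ⟨t, t⟩⟩⟩ applied to ⟨e, e⟩ yields ⟨⟨e, e⟩, ⟨t, t⟩⟩.
[[r h] [R P]]: ⟨⟨e, e⟩, ⟨t, t⟩⟩ applied to ⟨e, e⟩ yields ⟨t, t⟩.
[[[r h] [R P]] g]: ⟨⟨t, t⟩, e⟩ applied to ⟨t, t⟩ yields e.

e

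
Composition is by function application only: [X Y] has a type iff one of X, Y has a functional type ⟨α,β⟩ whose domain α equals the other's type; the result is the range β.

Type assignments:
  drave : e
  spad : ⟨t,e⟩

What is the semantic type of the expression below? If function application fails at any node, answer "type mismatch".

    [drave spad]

type mismatch

At [drave spad]: neither e nor ⟨t,e⟩ can take the other as argument; the node is ill-typed.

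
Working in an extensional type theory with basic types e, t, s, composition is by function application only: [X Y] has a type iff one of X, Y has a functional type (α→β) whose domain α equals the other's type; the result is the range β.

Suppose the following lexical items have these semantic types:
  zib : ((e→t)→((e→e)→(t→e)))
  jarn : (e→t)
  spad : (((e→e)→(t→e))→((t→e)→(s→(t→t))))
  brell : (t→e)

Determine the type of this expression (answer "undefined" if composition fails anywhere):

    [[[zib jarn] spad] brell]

(s→(t→t))

[zib jarn] — zib of type ((e→t)→((e→e)→(t→e))) combines with jarn of type (e→t): type ((e→e)→(t→e)).
[[zib jarn] spad] — spad of type (((e→e)→(t→e))→((t→e)→(s→(t→t)))) combines with [zib jarn] of type ((e→e)→(t→e)): type ((t→e)→(s→(t→t))).
[[[zib jarn] spad] brell] — [[zib jarn] spad] of type ((t→e)→(s→(t→t))) combines with brell of type (t→e): type (s→(t→t)).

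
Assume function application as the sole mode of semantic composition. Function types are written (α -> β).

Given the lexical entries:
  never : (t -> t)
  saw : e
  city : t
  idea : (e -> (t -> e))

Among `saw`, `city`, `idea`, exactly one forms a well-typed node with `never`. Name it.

city

saw : e — never needs t; saw needs nothing (atomic); neither fits.
city — combines: never : (t -> t) takes city : t as argument, giving t.
idea : (e -> (t -> e)) — never needs t; idea needs e; neither fits.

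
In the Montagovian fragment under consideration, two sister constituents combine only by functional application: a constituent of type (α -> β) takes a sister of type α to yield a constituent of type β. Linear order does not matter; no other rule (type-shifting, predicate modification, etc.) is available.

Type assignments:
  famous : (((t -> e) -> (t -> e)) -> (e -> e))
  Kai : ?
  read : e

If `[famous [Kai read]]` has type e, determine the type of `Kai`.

(e -> ((((t -> e) -> (t -> e)) -> (e -> e)) -> e))

At [famous [Kai read]] (required: e): famous is (((t -> e) -> (t -> e)) -> (e -> e)), which is not a function with range e; hence [Kai read] is the functor — type ((((t -> e) -> (t -> e)) -> (e -> e)) -> e).
At [Kai read] (required: ((((t -> e) -> (t -> e)) -> (e -> e)) -> e)): read is e, which is not a function with range ((((t -> e) -> (t -> e)) -> (e -> e)) -> e); hence Kai is the functor — type (e -> ((((t -> e) -> (t -> e)) -> (e -> e)) -> e)).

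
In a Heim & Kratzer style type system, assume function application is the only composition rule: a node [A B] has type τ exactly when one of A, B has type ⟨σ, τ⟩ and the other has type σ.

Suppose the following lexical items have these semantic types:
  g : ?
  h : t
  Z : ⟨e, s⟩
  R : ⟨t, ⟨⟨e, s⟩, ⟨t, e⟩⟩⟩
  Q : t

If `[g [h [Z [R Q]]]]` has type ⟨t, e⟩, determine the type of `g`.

For [g [h [Z [R Q]]]] to have type ⟨t, e⟩ with [h [Z [R Q]]] of type e, g must be the function: g : ⟨e, ⟨t, e⟩⟩.

⟨e, ⟨t, e⟩⟩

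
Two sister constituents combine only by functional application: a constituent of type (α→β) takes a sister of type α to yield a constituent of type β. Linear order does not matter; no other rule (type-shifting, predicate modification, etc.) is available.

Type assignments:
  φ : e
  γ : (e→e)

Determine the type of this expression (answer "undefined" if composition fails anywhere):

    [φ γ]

[φ γ]: (e→e) applied to e yields e.

e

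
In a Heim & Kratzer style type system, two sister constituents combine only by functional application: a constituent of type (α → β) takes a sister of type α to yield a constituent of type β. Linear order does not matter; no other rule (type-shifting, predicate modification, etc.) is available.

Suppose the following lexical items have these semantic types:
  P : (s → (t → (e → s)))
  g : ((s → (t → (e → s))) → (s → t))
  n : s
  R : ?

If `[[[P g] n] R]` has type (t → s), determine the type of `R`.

[[[P g] n] R] must have type (t → s). The sister [[P g] n] has type t; that is not a function onto (t → s), so R must be the functor, of type (t → (t → s)).

(t → (t → s))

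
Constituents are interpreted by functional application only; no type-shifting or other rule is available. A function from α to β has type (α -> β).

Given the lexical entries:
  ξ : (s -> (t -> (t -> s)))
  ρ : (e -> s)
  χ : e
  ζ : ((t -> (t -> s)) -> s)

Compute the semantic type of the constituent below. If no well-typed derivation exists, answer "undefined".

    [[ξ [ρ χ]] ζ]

s

[ρ χ]: (e -> s) applied to e yields s.
[ξ [ρ χ]]: (s -> (t -> (t -> s))) applied to s yields (t -> (t -> s)).
[[ξ [ρ χ]] ζ]: ((t -> (t -> s)) -> s) applied to (t -> (t -> s)) yields s.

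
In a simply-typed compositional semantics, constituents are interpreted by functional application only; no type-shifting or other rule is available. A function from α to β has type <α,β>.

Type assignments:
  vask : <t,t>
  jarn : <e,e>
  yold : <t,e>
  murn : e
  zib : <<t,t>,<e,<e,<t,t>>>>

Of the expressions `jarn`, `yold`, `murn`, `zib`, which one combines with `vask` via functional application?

zib

jarn : <e,e> — neither side's domain matches the other.
yold : <t,e> — neither side's domain matches the other.
murn : e — neither side's domain matches the other.
zib — combines: zib : <<t,t>,<e,<e,<t,t>>>> takes vask : <t,t> as argument, giving <e,<e,<t,t>>>.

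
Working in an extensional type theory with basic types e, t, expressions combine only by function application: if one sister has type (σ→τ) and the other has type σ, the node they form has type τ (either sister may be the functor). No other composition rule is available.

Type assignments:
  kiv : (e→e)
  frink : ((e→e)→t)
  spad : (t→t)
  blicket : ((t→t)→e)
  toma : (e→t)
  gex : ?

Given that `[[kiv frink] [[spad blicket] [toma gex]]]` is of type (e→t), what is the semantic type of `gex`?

At [[kiv frink] [[spad blicket] [toma gex]]] (required: (e→t)): [kiv frink] is t, which is not a function with range (e→t); hence [[spad blicket] [toma gex]] is the functor — type (t→(e→t)).
At [[spad blicket] [toma gex]] (required: (t→(e→t))): [spad blicket] is e, which is not a function with range (t→(e→t)); hence [toma gex] is the functor — type (e→(t→(e→t))).
At [toma gex] (required: (e→(t→(e→t)))): toma is (e→t), which is not a function with range (e→(t→(e→t))); hence gex is the functor — type ((e→t)→(e→(t→(e→t)))).

((e→t)→(e→(t→(e→t))))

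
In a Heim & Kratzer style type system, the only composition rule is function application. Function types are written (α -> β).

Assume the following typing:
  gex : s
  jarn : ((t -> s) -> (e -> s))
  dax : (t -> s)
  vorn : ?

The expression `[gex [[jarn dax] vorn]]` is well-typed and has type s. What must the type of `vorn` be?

[gex [[jarn dax] vorn]] must have type s. The sister gex has type s; that is not a function onto s, so [[jarn dax] vorn] must be the functor, of type (s -> s).
[[jarn dax] vorn] must have type (s -> s). The sister [jarn dax] has type (e -> s); that is not a function onto (s -> s), so vorn must be the functor, of type ((e -> s) -> (s -> s)).

((e -> s) -> (s -> s))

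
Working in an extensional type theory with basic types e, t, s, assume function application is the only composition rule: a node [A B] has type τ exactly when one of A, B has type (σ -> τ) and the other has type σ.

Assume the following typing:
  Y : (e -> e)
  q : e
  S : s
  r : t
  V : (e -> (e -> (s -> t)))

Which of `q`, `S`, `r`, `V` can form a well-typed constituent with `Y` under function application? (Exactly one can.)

q

q — combines: Y : (e -> e) takes q : e as argument, giving e.
S : s — no; Y wants e, and S wants nothing (atomic).
r : t — no; Y wants e, and r wants nothing (atomic).
V : (e -> (e -> (s -> t))) — no; Y wants e, and V wants e.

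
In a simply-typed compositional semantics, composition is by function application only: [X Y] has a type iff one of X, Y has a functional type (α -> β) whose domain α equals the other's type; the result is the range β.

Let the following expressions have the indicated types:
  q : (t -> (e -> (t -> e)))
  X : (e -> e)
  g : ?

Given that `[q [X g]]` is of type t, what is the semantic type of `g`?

[q [X g]] must have type t. The sister q has type (t -> (e -> (t -> e))); that is not a function onto t, so [X g] must be the functor, of type ((t -> (e -> (t -> e))) -> t).
[X g] must have type ((t -> (e -> (t -> e))) -> t). The sister X has type (e -> e); that is not a function onto ((t -> (e -> (t -> e))) -> t), so g must be the functor, of type ((e -> e) -> ((t -> (e -> (t -> e))) -> t)).

((e -> e) -> ((t -> (e -> (t -> e))) -> t))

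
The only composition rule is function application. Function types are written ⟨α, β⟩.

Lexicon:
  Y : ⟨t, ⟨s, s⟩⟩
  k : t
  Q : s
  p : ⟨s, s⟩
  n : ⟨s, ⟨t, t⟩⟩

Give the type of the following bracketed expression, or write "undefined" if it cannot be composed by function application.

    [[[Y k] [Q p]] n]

⟨t, t⟩

[Y k]: ⟨t, ⟨s, s⟩⟩ applied to t yields ⟨s, s⟩.
[Q p]: ⟨s, s⟩ applied to s yields s.
[[Y k] [Q p]]: ⟨s, s⟩ applied to s yields s.
[[[Y k] [Q p]] n]: ⟨s, ⟨t, t⟩⟩ applied to s yields ⟨t, t⟩.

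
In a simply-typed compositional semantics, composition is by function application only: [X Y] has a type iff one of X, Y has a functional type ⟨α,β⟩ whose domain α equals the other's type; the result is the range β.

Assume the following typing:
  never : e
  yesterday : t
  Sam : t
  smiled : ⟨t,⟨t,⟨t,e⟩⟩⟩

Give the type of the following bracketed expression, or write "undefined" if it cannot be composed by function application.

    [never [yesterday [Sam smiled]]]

At [Sam smiled], smiled : ⟨t,⟨t,⟨t,e⟩⟩⟩ takes Sam : t, giving ⟨t,⟨t,e⟩⟩.
At [yesterday [Sam smiled]], [Sam smiled] : ⟨t,⟨t,e⟩⟩ takes yesterday : t, giving ⟨t,e⟩.
[never [yesterday [Sam smiled]]]: e with ⟨t,e⟩ — neither is a function whose domain matches the other; composition fails here.

undefined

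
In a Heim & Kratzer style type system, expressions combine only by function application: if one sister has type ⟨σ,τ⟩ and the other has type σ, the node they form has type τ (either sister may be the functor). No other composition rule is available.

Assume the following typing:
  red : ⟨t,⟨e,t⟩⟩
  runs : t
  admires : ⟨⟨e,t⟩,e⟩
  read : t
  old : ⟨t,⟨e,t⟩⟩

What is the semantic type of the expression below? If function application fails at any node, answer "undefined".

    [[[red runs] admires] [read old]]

t

At [red runs], red : ⟨t,⟨e,t⟩⟩ takes runs : t, giving ⟨e,t⟩.
At [[red runs] admires], admires : ⟨⟨e,t⟩,e⟩ takes [red runs] : ⟨e,t⟩, giving e.
At [read old], old : ⟨t,⟨e,t⟩⟩ takes read : t, giving ⟨e,t⟩.
At [[[red runs] admires] [read old]], [read old] : ⟨e,t⟩ takes [[red runs] admires] : e, giving t.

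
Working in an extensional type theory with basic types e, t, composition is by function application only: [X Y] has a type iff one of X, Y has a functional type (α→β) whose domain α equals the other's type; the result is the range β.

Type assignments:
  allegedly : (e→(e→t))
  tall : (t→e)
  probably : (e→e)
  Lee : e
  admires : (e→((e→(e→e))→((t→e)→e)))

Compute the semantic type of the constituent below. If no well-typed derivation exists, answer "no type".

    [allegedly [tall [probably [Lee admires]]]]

At [Lee admires], admires : (e→((e→(e→e))→((t→e)→e))) takes Lee : e, giving ((e→(e→e))→((t→e)→e)).
At [probably [Lee admires]]: neither (e→e) nor ((e→(e→e))→((t→e)→e)) can take the other as argument; the node is ill-typed.

no type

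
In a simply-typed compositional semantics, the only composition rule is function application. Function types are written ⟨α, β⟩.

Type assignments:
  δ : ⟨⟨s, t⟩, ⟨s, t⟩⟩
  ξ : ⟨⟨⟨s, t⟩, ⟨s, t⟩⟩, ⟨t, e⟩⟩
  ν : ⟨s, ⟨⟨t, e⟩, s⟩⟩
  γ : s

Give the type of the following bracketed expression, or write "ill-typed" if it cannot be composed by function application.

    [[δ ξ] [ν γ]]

[δ ξ]: functor ξ : ⟨⟨⟨s, t⟩, ⟨s, t⟩⟩, ⟨t, e⟩⟩, argument δ : ⟨⟨s, t⟩, ⟨s, t⟩⟩; result ⟨t, e⟩.
[ν γ]: functor ν : ⟨s, ⟨⟨t, e⟩, s⟩⟩, argument γ : s; result ⟨⟨t, e⟩, s⟩.
[[δ ξ] [ν γ]]: functor [ν γ] : ⟨⟨t, e⟩, s⟩, argument [δ ξ] : ⟨t, e⟩; result s.

s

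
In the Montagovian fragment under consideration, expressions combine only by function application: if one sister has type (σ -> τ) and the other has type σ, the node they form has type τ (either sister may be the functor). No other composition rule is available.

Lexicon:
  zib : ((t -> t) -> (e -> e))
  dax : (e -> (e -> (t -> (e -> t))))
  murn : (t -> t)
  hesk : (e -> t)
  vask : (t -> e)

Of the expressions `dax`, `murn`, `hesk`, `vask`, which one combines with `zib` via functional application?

murn

dax : (e -> (e -> (t -> (e -> t)))) — does not combine with zib.
murn — combines: zib : ((t -> t) -> (e -> e)) takes murn : (t -> t) as argument, giving (e -> e).
hesk : (e -> t) — does not combine with zib.
vask : (t -> e) — does not combine with zib.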